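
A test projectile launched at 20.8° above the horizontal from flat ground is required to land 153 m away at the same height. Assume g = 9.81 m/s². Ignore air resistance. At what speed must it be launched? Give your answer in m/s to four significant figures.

47.55 m/s

On level ground R = v₀² sin 2θ / g ⇒ v₀ = √(gR / sin 2θ).
v₀ = √(9.81 × 153 / sin 41.60°) = √(1501 / 0.6639) = √2260.7 = 47.55 m/s.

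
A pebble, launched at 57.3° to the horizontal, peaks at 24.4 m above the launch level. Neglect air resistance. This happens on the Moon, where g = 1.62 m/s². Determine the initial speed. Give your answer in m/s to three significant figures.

10.6 m/s

At the peak v_y = 0, so v_y0 = √(2gH) = √(2 × 1.62 × 24.4) = 8.891 m/s.
v_y0 = v₀ sin θ ⇒ v₀ = 8.891 / sin 57.3° = 10.57 m/s.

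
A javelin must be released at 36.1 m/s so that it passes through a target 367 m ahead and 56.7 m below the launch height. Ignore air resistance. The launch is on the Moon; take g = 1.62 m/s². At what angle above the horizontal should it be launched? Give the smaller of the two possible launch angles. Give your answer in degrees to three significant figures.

Trajectory: y = x tanθ − g x² (1 + tan²θ)/(2v₀²). With x = 367, y = −56.7, v₀ = 36.1, g = 1.62:
83.71 tan²θ − 367 tanθ + (27.01) = 0.
tanθ = [367 ± √(367² − 4 × 83.71 × (27.01))] / (2 × 83.71) = (367 ± 354.5) / 167.4, giving tanθ = 0.07489 or 4.309.
θ = 4.283° or 76.93°; the smaller is 4.283°.

4.28°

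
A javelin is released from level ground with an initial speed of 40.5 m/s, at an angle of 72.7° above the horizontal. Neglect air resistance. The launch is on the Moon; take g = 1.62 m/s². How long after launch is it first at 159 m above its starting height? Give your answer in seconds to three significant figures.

Horizontal component vₓ = 40.50 cos 72.7° = 12.04 m/s; vertical v_y0 = 40.50 sin 72.7° = 38.67 m/s.
Set y = v_y0 t − ½ g t² = 159: 0.8100 t² − 38.67 t + 159 = 0.
t = [38.67 ± √(38.67² − 2·1.62·159)] / 1.62 = (38.67 ± 31.31) / 1.62, so t = 4.545 s or t = 43.19 s.
The first (ascending) time is 4.545 s.

4.54 s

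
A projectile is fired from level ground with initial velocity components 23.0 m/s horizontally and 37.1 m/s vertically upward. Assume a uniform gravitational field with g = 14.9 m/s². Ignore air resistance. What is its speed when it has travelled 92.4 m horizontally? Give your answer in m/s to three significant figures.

Time to reach x = 92.4 m: t = x/vₓ = 92.4/23.00 = 4.017 s.
Vertical velocity there: v_y = v_y0 − g t = 37.10 − 14.9 × 4.017 = −22.76 m/s.
Speed: √(vₓ² + v_y²) = √(23.00² + 22.76²) = 32.36 m/s.

32.4 m/s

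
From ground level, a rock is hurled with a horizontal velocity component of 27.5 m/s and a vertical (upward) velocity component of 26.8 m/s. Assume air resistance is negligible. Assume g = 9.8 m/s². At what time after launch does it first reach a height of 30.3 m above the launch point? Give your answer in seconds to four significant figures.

1.597 s

Height y(t) = 26.80 t − 4.900 t² = 30.3 gives 4.900 t² − 26.80 t + 30.3 = 0.
Quadratic formula: t = (26.80 ± √124.36) / 9.80 = (26.80 ± 11.15) / 9.80 → t = 1.597 s or 3.873 s.
The first (ascending) time is 1.597 s.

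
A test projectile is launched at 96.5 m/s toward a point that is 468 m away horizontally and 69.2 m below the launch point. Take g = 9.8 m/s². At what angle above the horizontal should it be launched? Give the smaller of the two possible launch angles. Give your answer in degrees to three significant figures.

Trajectory: y = x tanθ − g x² (1 + tan²θ)/(2v₀²). With x = 468, y = −69.2, v₀ = 96.5, g = 9.80:
115.2 tan²θ − 468 tanθ + (46.05) = 0.
tanθ = [468 ± √(468² − 4 × 115.2 × (46.05))] / (2 × 115.2) = (468 ± 444.7) / 230.5, giving tanθ = 0.1009 or 3.960.
θ = 5.762° or 75.83°; the smaller is 5.762°.

5.76°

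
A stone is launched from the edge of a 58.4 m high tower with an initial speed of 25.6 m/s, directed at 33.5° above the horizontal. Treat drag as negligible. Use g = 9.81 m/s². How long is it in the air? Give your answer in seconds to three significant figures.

5.18 s

Resolve: vₓ = 25.60 cos 33.5° = 21.35 m/s and v_y0 = 25.60 sin 33.5° = 14.13 m/s.
With up positive and y = 0 at the ground: y(t) = 58.4 + (14.13) t − 4.905 t². Setting y = 0 and taking the positive root: t = [14.13 + √(14.13² + 2·9.81·58.4)] / 9.81 = (14.13 + 36.68) / 9.81 = 5.179 s.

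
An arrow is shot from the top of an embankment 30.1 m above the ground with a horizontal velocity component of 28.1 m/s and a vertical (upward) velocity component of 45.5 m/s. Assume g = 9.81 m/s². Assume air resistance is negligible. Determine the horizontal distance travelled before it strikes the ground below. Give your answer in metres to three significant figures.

Vertical motion (up positive, ground at y = 0): 4.905 t² − (45.50) t − 30.1 = 0, so t = (45.50 + √(45.50² + 2·9.81·30.1)) / 9.81 = (45.50 + 51.58) / 9.81 = 9.896 s.
Horizontal distance: R = vₓ t = 28.10 × 9.896 = 278.1 m.

278 m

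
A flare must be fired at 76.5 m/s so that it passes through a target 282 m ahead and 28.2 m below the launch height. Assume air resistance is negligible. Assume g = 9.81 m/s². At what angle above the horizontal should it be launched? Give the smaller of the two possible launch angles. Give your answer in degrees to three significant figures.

Trajectory: y = x tanθ − g x² (1 + tan²θ)/(2v₀²). With x = 282, y = −28.2, v₀ = 76.5, g = 9.81:
66.65 tan²θ − 282 tanθ + (38.45) = 0.
tanθ = [282 ± √(282² − 4 × 66.65 × (38.45))] / (2 × 66.65) = (282 ± 263.2) / 133.3, giving tanθ = 0.1411 or 4.090.
θ = 8.029° or 76.26°; the smaller is 8.029°.

8.03°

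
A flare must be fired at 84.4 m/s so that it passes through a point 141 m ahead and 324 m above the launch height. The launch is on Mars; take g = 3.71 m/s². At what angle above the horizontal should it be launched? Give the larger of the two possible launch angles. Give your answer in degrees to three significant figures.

Trajectory: y = x tanθ − g x² (1 + tan²θ)/(2v₀²). With x = 141, y = 324, v₀ = 84.4, g = 3.71:
5.177 tan²θ − 141 tanθ + (329.2) = 0.
tanθ = [141 ± √(141² − 4 × 5.177 × (329.2))] / (2 × 5.177) = (141 ± 114.3) / 10.35, giving tanθ = 2.579 or 24.66.
θ = 68.80° or 87.68°; the larger is 87.68°.

87.7°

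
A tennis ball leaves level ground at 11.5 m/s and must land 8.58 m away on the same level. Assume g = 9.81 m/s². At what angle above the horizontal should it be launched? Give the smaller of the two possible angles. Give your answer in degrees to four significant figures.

From R = (v₀²/g) sin 2θ: sin 2θ = 9.81 × 8.58 / 132.25 = 0.6364.
2θ = 39.53° or 180° − 39.53° = 140.5°, so θ = 19.76° or 70.24°.
The smaller angle is 19.76°.

19.76°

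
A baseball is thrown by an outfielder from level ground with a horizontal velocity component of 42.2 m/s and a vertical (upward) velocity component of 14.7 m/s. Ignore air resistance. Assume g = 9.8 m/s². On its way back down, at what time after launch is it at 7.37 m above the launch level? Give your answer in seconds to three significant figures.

2.36 s

Set y = v_y0 t − ½ g t² = 7.37: 4.900 t² − 14.70 t + 7.37 = 0.
t = [14.70 ± √(14.70² − 2·9.80·7.37)] / 9.80 = (14.70 ± 8.464) / 9.80, so t = 0.6363 s or t = 2.364 s.
The descending-branch root is 2.364 s.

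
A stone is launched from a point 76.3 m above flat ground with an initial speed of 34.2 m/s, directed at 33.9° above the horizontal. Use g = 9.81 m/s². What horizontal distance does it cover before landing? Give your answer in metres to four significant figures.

180.0 m

vₓ = 34.20 cos 33.9° = 28.39 m/s; v_y0 = 34.20 sin 33.9° = 19.07 m/s.
Vertical motion (up positive, ground at y = 0): 4.905 t² − (19.07) t − 76.3 = 0, so t = (19.07 + √(19.07² + 2·9.81·76.3)) / 9.81 = (19.07 + 43.14) / 9.81 = 6.342 s.
Horizontal distance: R = vₓ t = 28.39 × 6.342 = 180.0 m.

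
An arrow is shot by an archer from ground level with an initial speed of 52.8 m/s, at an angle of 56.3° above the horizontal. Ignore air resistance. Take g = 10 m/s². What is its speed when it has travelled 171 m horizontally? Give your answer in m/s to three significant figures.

vₓ = 52.80 cos 56.3° = 29.30 m/s; v_y0 = 52.80 sin 56.3° = 43.93 m/s.
At x = 171 m, t = x/vₓ = 171/29.30 = 5.837 s.
Vertical velocity there: v_y = v_y0 − g t = 43.93 − 10.0 × 5.837 = −14.44 m/s.
Speed: √(vₓ² + v_y²) = √(29.30² + 14.44²) = 32.66 m/s.

32.7 m/s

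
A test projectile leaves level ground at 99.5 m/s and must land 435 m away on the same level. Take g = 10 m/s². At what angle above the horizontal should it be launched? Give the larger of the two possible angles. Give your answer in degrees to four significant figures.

76.97°

From R = (v₀²/g) sin 2θ: sin 2θ = 10.0 × 435 / 9900.2 = 0.4394.
2θ = 26.06° or 180° − 26.06° = 153.9°, so θ = 13.03° or 76.97°.
The larger angle is 76.97°.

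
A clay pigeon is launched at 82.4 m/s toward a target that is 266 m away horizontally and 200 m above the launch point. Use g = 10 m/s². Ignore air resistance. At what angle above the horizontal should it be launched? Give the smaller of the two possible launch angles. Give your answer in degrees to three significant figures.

51.5°

Trajectory: y = x tanθ − g x² (1 + tan²θ)/(2v₀²). With x = 266, y = 200, v₀ = 82.4, g = 10.0:
52.10 tan²θ − 266 tanθ + (252.1) = 0.
tanθ = [266 ± √(266² − 4 × 52.10 × (252.1))] / (2 × 52.10) = (266 ± 135.0) / 104.2, giving tanθ = 1.258 or 3.848.
θ = 51.51° or 75.43°; the smaller is 51.51°.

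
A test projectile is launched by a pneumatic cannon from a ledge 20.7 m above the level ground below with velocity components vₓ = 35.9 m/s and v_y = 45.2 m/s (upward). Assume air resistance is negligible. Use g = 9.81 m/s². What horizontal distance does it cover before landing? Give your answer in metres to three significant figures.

347 m

With up positive and y = 0 at the ground: y(t) = 20.7 + (45.20) t − 4.905 t². Setting y = 0 and taking the positive root: t = [45.20 + √(45.20² + 2·9.81·20.7)] / 9.81 = (45.20 + 49.49) / 9.81 = 9.652 s.
Horizontal distance: R = vₓ t = 35.90 × 9.652 = 346.5 m.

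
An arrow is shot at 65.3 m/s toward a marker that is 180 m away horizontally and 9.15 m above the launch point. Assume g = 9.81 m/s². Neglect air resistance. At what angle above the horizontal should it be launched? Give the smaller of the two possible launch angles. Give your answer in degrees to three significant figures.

15.3°

Trajectory: y = x tanθ − g x² (1 + tan²θ)/(2v₀²). With x = 180, y = 9.15, v₀ = 65.3, g = 9.81:
37.27 tan²θ − 180 tanθ + (46.42) = 0.
tanθ = [180 ± √(180² − 4 × 37.27 × (46.42))] / (2 × 37.27) = (180 ± 159.6) / 74.54, giving tanθ = 0.2734 or 4.556.
θ = 15.29° or 77.62°; the smaller is 15.29°.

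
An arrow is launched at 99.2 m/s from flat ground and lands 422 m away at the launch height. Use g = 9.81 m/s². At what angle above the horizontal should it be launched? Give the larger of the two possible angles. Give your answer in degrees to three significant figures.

77.6°

From R = (v₀²/g) sin 2θ: sin 2θ = 9.81 × 422 / 9840.6 = 0.4207.
2θ = 24.88° or 180° − 24.88° = 155.1°, so θ = 12.44° or 77.56°.
The larger angle is 77.56°.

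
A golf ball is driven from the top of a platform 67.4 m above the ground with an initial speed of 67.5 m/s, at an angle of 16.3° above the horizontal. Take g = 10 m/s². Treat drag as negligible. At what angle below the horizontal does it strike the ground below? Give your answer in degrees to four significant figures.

Resolve: vₓ = 67.50 cos 16.3° = 64.79 m/s and v_y0 = 67.50 sin 16.3° = 18.95 m/s.
With up positive and y = 0 at the ground: y(t) = 67.4 + (18.95) t − 5.000 t². Setting y = 0 and taking the positive root: t = [18.95 + √(18.95² + 2·10.0·67.4)] / 10.0 = (18.95 + 41.31) / 10.0 = 6.026 s.
At impact: v_y = v_y0 − g t = −41.31 m/s; vₓ = 64.79 m/s.
Angle below horizontal: arctan(|v_y|/vₓ) = arctan(41.31/64.79) = 32.53°.

32.53°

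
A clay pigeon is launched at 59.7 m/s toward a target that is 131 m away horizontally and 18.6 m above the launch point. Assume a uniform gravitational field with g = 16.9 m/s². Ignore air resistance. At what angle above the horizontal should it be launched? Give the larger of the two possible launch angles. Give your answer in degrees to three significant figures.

69.5°

Trajectory: y = x tanθ − g x² (1 + tan²θ)/(2v₀²). With x = 131, y = 18.6, v₀ = 59.7, g = 16.9:
40.69 tan²θ − 131 tanθ + (59.29) = 0.
tanθ = [131 ± √(131² − 4 × 40.69 × (59.29))] / (2 × 40.69) = (131 ± 86.67) / 81.37, giving tanθ = 0.5447 or 2.675.
θ = 28.58° or 69.50°; the larger is 69.50°.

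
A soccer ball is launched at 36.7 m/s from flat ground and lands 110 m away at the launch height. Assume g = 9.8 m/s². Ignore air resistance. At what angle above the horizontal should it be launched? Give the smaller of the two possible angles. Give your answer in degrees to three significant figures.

26.6°

R = v₀² sin 2θ / g gives sin 2θ = gR/v₀² = 9.80·110/36.7² = 0.8004.
2θ = 53.16° or 180° − 53.16° = 126.8°, so θ = 26.58° or 63.42°.
The smaller angle is 26.58°.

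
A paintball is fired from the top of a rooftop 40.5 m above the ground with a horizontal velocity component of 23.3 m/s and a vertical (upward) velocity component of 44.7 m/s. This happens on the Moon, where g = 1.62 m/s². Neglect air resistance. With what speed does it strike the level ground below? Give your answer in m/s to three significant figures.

Vertical motion (up positive, ground at y = 0): 0.8100 t² − (44.70) t − 40.5 = 0, so t = (44.70 + √(44.70² + 2·1.62·40.5)) / 1.62 = (44.70 + 46.14) / 1.62 = 56.08 s.
Vertical velocity at impact: v_y = v_y0 − g t = 44.70 − 1.62 × 56.08 = −46.14 m/s.
Speed: |v| = √(vₓ² + v_y²) = √(23.30² + 46.14²) = 51.69 m/s.

51.7 m/s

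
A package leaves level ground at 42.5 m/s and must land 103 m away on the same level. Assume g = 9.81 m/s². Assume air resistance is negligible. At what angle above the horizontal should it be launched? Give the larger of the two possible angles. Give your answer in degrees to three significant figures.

73.0°

Level-ground range R = v₀² sin(2θ)/g ⇒ sin(2θ) = gR/v₀² = 9.81 × 103 / 42.5² = 0.5594.
2θ = 34.01° or 180° − 34.01° = 146.0°, so θ = 17.01° or 72.99°.
The larger angle is 72.99°.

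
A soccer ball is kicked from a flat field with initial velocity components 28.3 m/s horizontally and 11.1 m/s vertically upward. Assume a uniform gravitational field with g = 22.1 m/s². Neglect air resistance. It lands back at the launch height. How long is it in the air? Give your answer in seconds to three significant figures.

It returns to y = 0 when t = 2 v_y0 / g = 2(11.10)/22.1 = 1.005 s.

1.00 s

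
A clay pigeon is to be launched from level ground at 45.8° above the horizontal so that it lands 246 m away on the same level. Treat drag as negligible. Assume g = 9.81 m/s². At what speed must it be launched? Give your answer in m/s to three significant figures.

Level-ground range: R = v₀² sin(2θ)/g, so v₀ = √(gR / sin 2θ).
v₀ = √(9.81 × 246 / sin 91.60°) = √(2413 / 0.9996) = √2414.2 = 49.13 m/s.

49.1 m/s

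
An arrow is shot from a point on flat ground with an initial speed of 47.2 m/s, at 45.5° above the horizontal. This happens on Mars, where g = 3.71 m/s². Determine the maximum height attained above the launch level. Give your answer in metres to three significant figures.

153 m

Horizontal component vₓ = 47.20 cos 45.5° = 33.08 m/s; vertical v_y0 = 47.20 sin 45.5° = 33.67 m/s.
Maximum height: H = v_y0² / (2g) = 33.67² / (2 × 3.71) = 152.7 m.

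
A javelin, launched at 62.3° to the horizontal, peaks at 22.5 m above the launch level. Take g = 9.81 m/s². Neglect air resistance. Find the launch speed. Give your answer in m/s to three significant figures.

At the peak v_y = 0, so v_y0 = √(2gH) = √(2 × 9.81 × 22.5) = 21.01 m/s.
v_y0 = v₀ sin θ ⇒ v₀ = 21.01 / sin 62.3° = 23.73 m/s.

23.7 m/s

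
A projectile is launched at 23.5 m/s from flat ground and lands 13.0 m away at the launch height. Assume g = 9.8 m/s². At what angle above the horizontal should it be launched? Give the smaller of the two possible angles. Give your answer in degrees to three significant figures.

R = v₀² sin 2θ / g gives sin 2θ = gR/v₀² = 9.80·13.0/23.5² = 0.2307.
2θ = 13.34° or 180° − 13.34° = 166.7°, so θ = 6.669° or 83.33°.
The smaller angle is 6.669°.

6.67°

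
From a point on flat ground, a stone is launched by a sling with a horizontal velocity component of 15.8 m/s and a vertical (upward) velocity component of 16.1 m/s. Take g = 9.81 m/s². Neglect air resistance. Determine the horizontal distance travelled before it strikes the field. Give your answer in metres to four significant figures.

51.86 m

Flight time T = 2 v_y0 / g = 3.282 s.
Range: R = vₓ T = 15.80 × 3.282 = 51.86 m.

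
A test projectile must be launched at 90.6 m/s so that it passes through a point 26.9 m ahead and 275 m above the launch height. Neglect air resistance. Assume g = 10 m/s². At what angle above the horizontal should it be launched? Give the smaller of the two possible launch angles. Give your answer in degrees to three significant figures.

85.6°

Trajectory: y = x tanθ − g x² (1 + tan²θ)/(2v₀²). With x = 26.9, y = 275, v₀ = 90.6, g = 10.0:
0.4408 tan²θ − 26.9 tanθ + (275.4) = 0.
tanθ = [26.9 ± √(26.9² − 4 × 0.4408 × (275.4))] / (2 × 0.4408) = (26.9 ± 15.43) / 0.8816, giving tanθ = 13.02 or 48.01.
θ = 85.61° or 88.81°; the smaller is 85.61°.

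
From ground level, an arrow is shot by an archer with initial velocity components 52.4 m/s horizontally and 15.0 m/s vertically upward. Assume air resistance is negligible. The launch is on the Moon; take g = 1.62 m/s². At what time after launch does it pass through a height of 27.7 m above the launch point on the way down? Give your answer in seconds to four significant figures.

16.44 s

Require v_y0 t − ½ g t² = 27.7, i.e. 0.8100 t² − 15.00 t + 27.7 = 0.
Quadratic formula: t = (15.00 ± √135.25) / 1.62 = (15.00 ± 11.63) / 1.62 → t = 2.080 s or 16.44 s.
The descending-branch root is 16.44 s.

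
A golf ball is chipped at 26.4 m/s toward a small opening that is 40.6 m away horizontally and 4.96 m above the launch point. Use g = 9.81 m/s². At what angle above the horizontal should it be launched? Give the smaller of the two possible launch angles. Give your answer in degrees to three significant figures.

25.2°

Trajectory: y = x tanθ − g x² (1 + tan²θ)/(2v₀²). With x = 40.6, y = 4.96, v₀ = 26.4, g = 9.81:
11.60 tan²θ − 40.6 tanθ + (16.56) = 0.
tanθ = [40.6 ± √(40.6² − 4 × 11.60 × (16.56))] / (2 × 11.60) = (40.6 ± 29.66) / 23.20, giving tanθ = 0.4714 or 3.028.
θ = 25.24° or 71.73°; the smaller is 25.24°.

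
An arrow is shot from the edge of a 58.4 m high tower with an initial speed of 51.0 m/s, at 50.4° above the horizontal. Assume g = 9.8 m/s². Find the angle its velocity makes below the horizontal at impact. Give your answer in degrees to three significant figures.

Components: vₓ = 51.00 cos 50.4° = 32.51 m/s, v_y0 = 51.00 sin 50.4° = 39.30 m/s.
The projectile lands when y = 58.4 + (39.30) t − ½·9.80·t² = 0. Positive root: t = (39.30 + √(39.30² + 2·9.80·58.4)) / 9.80 = (39.30 + 51.85) / 9.80 = 9.301 s.
At impact: v_y = v_y0 − g t = −51.85 m/s; vₓ = 32.51 m/s.
Angle below horizontal: arctan(|v_y|/vₓ) = arctan(51.85/32.51) = 57.92°.

57.9°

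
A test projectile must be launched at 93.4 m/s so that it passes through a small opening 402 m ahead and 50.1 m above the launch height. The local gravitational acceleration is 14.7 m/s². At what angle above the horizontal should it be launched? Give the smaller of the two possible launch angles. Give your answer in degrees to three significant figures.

Trajectory: y = x tanθ − g x² (1 + tan²θ)/(2v₀²). With x = 402, y = 50.1, v₀ = 93.4, g = 14.7:
136.2 tan²θ − 402 tanθ + (186.3) = 0.
tanθ = [402 ± √(402² − 4 × 136.2 × (186.3))] / (2 × 136.2) = (402 ± 245.3) / 272.3, giving tanθ = 0.5755 or 2.377.
θ = 29.92° or 67.18°; the smaller is 29.92°.

29.9°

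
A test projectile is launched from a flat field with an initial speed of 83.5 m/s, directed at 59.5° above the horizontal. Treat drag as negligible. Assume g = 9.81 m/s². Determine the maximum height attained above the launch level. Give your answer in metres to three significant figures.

264 m

Components: vₓ = 83.50 cos 59.5° = 42.38 m/s, v_y0 = 83.50 sin 59.5° = 71.95 m/s.
Peak height H = v_y0² / (2g) = 5176.2 / 19.62 = 263.8 m.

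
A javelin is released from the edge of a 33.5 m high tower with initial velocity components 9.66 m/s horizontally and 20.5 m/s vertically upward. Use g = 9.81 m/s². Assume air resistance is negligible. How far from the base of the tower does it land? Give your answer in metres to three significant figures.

Vertical motion (up positive, ground at y = 0): 4.905 t² − (20.50) t − 33.5 = 0, so t = (20.50 + √(20.50² + 2·9.81·33.5)) / 9.81 = (20.50 + 32.83) / 9.81 = 5.436 s.
Horizontal distance: R = vₓ t = 9.660 × 5.436 = 52.51 m.

52.5 m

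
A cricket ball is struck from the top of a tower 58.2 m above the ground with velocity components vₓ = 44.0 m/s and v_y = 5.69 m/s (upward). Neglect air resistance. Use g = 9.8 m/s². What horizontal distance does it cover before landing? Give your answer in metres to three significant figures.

179 m

The projectile lands when y = 58.2 + (5.690) t − ½·9.80·t² = 0. Positive root: t = (5.690 + √(5.690² + 2·9.80·58.2)) / 9.80 = (5.690 + 34.25) / 9.80 = 4.076 s.
Horizontal distance: R = vₓ t = 44.00 × 4.076 = 179.3 m.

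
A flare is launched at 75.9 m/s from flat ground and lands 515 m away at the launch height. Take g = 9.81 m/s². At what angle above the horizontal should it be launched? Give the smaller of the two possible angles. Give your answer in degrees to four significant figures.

30.64°

Level-ground range R = v₀² sin(2θ)/g ⇒ sin(2θ) = gR/v₀² = 9.81 × 515 / 75.9² = 0.8770.
2θ = 61.28° or 180° − 61.28° = 118.7°, so θ = 30.64° or 59.36°.
The smaller angle is 30.64°.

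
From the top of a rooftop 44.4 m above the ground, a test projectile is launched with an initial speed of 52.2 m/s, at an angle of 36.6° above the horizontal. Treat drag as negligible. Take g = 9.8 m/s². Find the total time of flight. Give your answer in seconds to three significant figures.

7.55 s

Components: vₓ = 52.20 cos 36.6° = 41.91 m/s, v_y0 = 52.20 sin 36.6° = 31.12 m/s.
With up positive and y = 0 at the ground: y(t) = 44.4 + (31.12) t − 4.900 t². Setting y = 0 and taking the positive root: t = [31.12 + √(31.12² + 2·9.80·44.4)] / 9.80 = (31.12 + 42.88) / 9.80 = 7.552 s.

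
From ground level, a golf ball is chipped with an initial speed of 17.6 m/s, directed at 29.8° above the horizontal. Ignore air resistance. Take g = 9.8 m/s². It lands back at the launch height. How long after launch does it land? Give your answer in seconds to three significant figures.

1.79 s

vₓ = 17.60 cos 29.8° = 15.27 m/s; v_y0 = 17.60 sin 29.8° = 8.747 m/s.
It returns to y = 0 when t = 2 v_y0 / g = 2(8.747)/9.80 = 1.785 s.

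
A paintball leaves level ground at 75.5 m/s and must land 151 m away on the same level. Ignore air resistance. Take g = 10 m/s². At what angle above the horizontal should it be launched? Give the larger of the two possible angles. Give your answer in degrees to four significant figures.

From R = (v₀²/g) sin 2θ: sin 2θ = 10.0 × 151 / 5700.2 = 0.2649.
2θ = 15.36° or 180° − 15.36° = 164.6°, so θ = 7.681° or 82.32°.
The larger angle is 82.32°.

82.32°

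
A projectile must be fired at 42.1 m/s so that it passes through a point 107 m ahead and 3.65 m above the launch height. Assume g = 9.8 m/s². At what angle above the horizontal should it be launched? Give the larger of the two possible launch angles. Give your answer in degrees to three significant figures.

71.6°

Trajectory: y = x tanθ − g x² (1 + tan²θ)/(2v₀²). With x = 107, y = 3.65, v₀ = 42.1, g = 9.80:
31.65 tan²θ − 107 tanθ + (35.30) = 0.
tanθ = [107 ± √(107² − 4 × 31.65 × (35.30))] / (2 × 31.65) = (107 ± 83.54) / 63.30, giving tanθ = 0.3705 or 3.010.
θ = 20.33° or 71.62°; the larger is 71.62°.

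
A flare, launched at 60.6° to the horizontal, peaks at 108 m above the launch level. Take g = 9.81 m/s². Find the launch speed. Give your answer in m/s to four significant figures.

52.84 m/s

At the peak v_y = 0, so v_y0 = √(2gH) = √(2 × 9.81 × 108) = 46.03 m/s.
v_y0 = v₀ sin θ ⇒ v₀ = 46.03 / sin 60.6° = 52.84 m/s.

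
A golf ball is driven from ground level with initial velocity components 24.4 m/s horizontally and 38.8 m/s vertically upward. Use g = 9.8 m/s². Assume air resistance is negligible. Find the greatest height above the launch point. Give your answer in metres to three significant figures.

76.8 m

At the apex v_y = 0, so H = v_y0²/(2g) = 38.80²/19.60 = 76.81 m.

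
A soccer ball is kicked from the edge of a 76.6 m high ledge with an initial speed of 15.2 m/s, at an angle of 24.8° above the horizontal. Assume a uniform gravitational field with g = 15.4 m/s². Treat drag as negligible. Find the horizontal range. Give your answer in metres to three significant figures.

49.6 m

Components: vₓ = 15.20 cos 24.8° = 13.80 m/s, v_y0 = 15.20 sin 24.8° = 6.376 m/s.
With up positive and y = 0 at the ground: y(t) = 76.6 + (6.376) t − 7.700 t². Setting y = 0 and taking the positive root: t = [6.376 + √(6.376² + 2·15.4·76.6)] / 15.4 = (6.376 + 48.99) / 15.4 = 3.595 s.
Horizontal distance: R = vₓ t = 13.80 × 3.595 = 49.61 m.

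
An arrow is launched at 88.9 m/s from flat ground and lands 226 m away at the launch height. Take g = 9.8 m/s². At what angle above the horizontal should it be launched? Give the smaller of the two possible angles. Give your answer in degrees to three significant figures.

R = v₀² sin 2θ / g gives sin 2θ = gR/v₀² = 9.80·226/88.9² = 0.2802.
2θ = 16.27° or 180° − 16.27° = 163.7°, so θ = 8.137° or 81.86°.
The smaller angle is 8.137°.

8.14°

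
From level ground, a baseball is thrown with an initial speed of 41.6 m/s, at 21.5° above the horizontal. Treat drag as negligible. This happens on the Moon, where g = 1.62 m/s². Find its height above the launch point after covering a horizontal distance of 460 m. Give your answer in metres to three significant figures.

66.8 m

vₓ = 41.60 cos 21.5° = 38.71 m/s; v_y0 = 41.60 sin 21.5° = 15.25 m/s.
At x = 460 m, t = x/vₓ = 460/38.71 = 11.88 s.
Height: y = v_y0 t − ½ g t² = 15.25 × 11.88 − 0.8100 × 11.88² = 181.2 − 114.4 = 66.79 m.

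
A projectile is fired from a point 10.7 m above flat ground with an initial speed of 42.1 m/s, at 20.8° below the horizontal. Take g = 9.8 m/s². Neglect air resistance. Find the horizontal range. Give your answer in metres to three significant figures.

Resolve: vₓ = 42.10 cos 20.8° = 39.36 m/s and v_y0 = −14.95 m/s (downward).
Vertical motion (up positive, ground at y = 0): 4.900 t² − (−14.95) t − 10.7 = 0, so t = (−14.95 + √(14.95² + 2·9.80·10.7)) / 9.80 = (−14.95 + 20.81) / 9.80 = 0.5984 s.
Horizontal distance: R = vₓ t = 39.36 × 0.5984 = 23.55 m.

23.5 m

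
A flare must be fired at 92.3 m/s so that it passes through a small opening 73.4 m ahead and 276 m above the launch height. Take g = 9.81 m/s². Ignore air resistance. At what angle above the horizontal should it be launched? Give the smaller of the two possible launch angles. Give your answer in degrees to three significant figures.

78.1°

Trajectory: y = x tanθ − g x² (1 + tan²θ)/(2v₀²). With x = 73.4, y = 276, v₀ = 92.3, g = 9.81:
3.102 tan²θ − 73.4 tanθ + (279.1) = 0.
tanθ = [73.4 ± √(73.4² − 4 × 3.102 × (279.1))] / (2 × 3.102) = (73.4 ± 43.87) / 6.204, giving tanθ = 4.760 or 18.90.
θ = 78.14° or 86.97°; the smaller is 78.14°.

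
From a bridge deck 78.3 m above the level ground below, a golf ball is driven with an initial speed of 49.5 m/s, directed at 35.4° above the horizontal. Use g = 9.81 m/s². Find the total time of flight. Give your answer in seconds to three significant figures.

7.87 s

Horizontal component vₓ = 49.50 cos 35.4° = 40.35 m/s; vertical v_y0 = 49.50 sin 35.4° = 28.67 m/s.
With up positive and y = 0 at the ground: y(t) = 78.3 + (28.67) t − 4.905 t². Setting y = 0 and taking the positive root: t = [28.67 + √(28.67² + 2·9.81·78.3)] / 9.81 = (28.67 + 48.56) / 9.81 = 7.873 s.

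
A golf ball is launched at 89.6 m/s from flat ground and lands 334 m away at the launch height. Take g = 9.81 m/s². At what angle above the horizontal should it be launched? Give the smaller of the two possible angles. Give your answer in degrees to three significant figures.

R = v₀² sin 2θ / g gives sin 2θ = gR/v₀² = 9.81·334/89.6² = 0.4081.
2θ = 24.09° or 180° − 24.09° = 155.9°, so θ = 12.04° or 77.96°.
The smaller angle is 12.04°.

12.0°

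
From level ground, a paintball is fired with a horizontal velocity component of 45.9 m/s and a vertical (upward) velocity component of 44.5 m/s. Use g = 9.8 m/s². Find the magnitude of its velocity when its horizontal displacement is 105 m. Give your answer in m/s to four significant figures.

Time to reach x = 105 m: t = x/vₓ = 105/45.90 = 2.288 s.
Vertical velocity there: v_y = v_y0 − g t = 44.50 − 9.80 × 2.288 = 22.08 m/s.
Speed: √(vₓ² + v_y²) = √(45.90² + 22.08²) = 50.94 m/s.

50.94 m/s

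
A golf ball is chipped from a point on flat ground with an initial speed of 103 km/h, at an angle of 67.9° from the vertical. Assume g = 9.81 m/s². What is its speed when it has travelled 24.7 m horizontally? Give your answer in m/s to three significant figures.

Convert: 103 km/h = 103/3.6 = 28.61 m/s.
Resolve: vₓ = 28.61 sin 67.9° = 26.51 m/s and v_y0 = 28.61 cos 67.9° = 10.76 m/s.
x = vₓ t ⇒ t = 24.7/26.51 = 0.9318 s.
Vertical velocity there: v_y = v_y0 − g t = 10.76 − 9.81 × 0.9318 = 1.624 m/s.
Speed: √(vₓ² + v_y²) = √(26.51² + 1.624²) = 26.56 m/s.

26.6 m/s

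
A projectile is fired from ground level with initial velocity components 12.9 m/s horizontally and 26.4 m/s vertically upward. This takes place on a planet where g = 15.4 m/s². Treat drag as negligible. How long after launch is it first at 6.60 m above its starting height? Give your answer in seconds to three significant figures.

Set y = v_y0 t − ½ g t² = 6.60: 7.700 t² − 26.40 t + 6.60 = 0.
Quadratic formula: t = (26.40 ± √493.68) / 15.4 = (26.40 ± 22.22) / 15.4 → t = 0.2715 s or 3.157 s.
The first (ascending) time is 0.2715 s.

0.271 s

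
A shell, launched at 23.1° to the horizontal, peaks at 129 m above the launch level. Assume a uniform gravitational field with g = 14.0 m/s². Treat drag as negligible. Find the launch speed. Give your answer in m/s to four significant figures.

At the peak v_y = 0, so v_y0 = √(2gH) = √(2 × 14.0 × 129) = 60.10 m/s.
v_y0 = v₀ sin θ ⇒ v₀ = 60.10 / sin 23.1° = 153.2 m/s.

153.2 m/s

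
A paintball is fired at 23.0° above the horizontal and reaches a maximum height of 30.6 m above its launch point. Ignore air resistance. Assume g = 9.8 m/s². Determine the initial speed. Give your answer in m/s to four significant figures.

At the peak v_y = 0, so v_y0 = √(2gH) = √(2 × 9.80 × 30.6) = 24.49 m/s.
v_y0 = v₀ sin θ ⇒ v₀ = 24.49 / sin 23.0° = 62.68 m/s.

62.68 m/s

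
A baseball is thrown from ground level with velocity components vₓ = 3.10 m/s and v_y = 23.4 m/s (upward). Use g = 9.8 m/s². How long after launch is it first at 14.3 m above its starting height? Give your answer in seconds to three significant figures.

Height y(t) = 23.40 t − 4.900 t² = 14.3 gives 4.900 t² − 23.40 t + 14.3 = 0.
t = [23.40 ± √(23.40² − 2·9.80·14.3)] / 9.80 = (23.40 ± 16.35) / 9.80, so t = 0.7195 s or t = 4.056 s.
The first (ascending) time is 0.7195 s.

0.720 s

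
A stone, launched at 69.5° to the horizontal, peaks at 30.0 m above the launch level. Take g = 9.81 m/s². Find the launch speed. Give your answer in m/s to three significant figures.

25.9 m/s

At the peak v_y = 0, so v_y0 = √(2gH) = √(2 × 9.81 × 30.0) = 24.26 m/s.
v_y0 = v₀ sin θ ⇒ v₀ = 24.26 / sin 69.5° = 25.90 m/s.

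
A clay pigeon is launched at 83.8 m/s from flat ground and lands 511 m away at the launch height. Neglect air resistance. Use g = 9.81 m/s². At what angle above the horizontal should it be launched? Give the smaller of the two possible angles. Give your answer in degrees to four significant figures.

R = v₀² sin 2θ / g gives sin 2θ = gR/v₀² = 9.81·511/83.8² = 0.7138.
2θ = 45.55° or 180° − 45.55° = 134.5°, so θ = 22.77° or 67.23°.
The smaller angle is 22.77°.

22.77°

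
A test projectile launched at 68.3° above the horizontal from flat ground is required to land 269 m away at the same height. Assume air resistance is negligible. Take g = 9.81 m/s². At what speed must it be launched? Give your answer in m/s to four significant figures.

61.97 m/s

On level ground R = v₀² sin 2θ / g ⇒ v₀ = √(gR / sin 2θ).
v₀ = √(9.81 × 269 / sin 136.6°) = √(2639 / 0.6871) = √3840.7 = 61.97 m/s.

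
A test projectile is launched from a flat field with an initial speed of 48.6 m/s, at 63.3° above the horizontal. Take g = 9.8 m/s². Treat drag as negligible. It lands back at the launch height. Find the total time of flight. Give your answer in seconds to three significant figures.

8.86 s

Resolve: vₓ = 48.60 cos 63.3° = 21.84 m/s and v_y0 = 48.60 sin 63.3° = 43.42 m/s.
It returns to y = 0 when t = 2 v_y0 / g = 2(43.42)/9.80 = 8.861 s.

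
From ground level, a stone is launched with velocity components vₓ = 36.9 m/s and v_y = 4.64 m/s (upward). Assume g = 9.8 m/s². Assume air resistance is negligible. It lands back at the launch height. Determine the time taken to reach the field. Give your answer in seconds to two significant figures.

It returns to y = 0 when t = 2 v_y0 / g = 2(4.640)/9.80 = 0.9469 s.

0.95 s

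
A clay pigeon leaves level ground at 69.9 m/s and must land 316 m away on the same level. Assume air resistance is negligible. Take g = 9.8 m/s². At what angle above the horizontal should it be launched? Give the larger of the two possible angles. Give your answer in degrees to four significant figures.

70.33°

R = v₀² sin 2θ / g gives sin 2θ = gR/v₀² = 9.80·316/69.9² = 0.6338.
2θ = 39.33° or 180° − 39.33° = 140.7°, so θ = 19.67° or 70.33°.
The larger angle is 70.33°.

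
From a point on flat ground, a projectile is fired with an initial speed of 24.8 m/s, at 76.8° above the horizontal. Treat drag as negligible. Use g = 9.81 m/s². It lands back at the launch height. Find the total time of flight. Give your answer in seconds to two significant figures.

4.9 s

Resolve: vₓ = 24.80 cos 76.8° = 5.663 m/s and v_y0 = 24.80 sin 76.8° = 24.14 m/s.
Time of flight on level ground: T = 2 v_y0 / g = 2 × 24.14 / 9.81 = 4.922 s.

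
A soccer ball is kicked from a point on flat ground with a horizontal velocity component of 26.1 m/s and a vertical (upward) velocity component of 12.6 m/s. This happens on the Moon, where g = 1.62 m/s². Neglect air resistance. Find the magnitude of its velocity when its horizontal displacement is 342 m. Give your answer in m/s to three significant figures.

Time to reach x = 342 m: t = x/vₓ = 342/26.10 = 13.10 s.
Vertical velocity there: v_y = v_y0 − g t = 12.60 − 1.62 × 13.10 = −8.628 m/s.
Speed: √(vₓ² + v_y²) = √(26.10² + 8.628²) = 27.49 m/s.

27.5 m/s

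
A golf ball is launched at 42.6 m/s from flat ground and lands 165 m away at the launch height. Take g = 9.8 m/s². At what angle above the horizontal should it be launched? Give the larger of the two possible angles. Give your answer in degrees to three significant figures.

58.5°

From R = (v₀²/g) sin 2θ: sin 2θ = 9.80 × 165 / 1814.8 = 0.8910.
2θ = 63.00° or 180° − 63.00° = 117.0°, so θ = 31.50° or 58.50°.
The larger angle is 58.50°.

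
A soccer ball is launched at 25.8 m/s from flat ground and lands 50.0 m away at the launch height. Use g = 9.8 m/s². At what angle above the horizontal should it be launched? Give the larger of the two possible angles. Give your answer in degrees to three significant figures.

66.3°

From R = (v₀²/g) sin 2θ: sin 2θ = 9.80 × 50.0 / 665.64 = 0.7361.
2θ = 47.40° or 180° − 47.40° = 132.6°, so θ = 23.70° or 66.30°.
The larger angle is 66.30°.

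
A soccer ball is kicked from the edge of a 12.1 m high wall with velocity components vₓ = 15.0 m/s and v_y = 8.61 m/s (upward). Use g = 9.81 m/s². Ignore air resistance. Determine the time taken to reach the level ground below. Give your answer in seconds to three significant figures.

2.68 s

The projectile lands when y = 12.1 + (8.610) t − ½·9.81·t² = 0. Positive root: t = (8.610 + √(8.610² + 2·9.81·12.1)) / 9.81 = (8.610 + 17.65) / 9.81 = 2.677 s.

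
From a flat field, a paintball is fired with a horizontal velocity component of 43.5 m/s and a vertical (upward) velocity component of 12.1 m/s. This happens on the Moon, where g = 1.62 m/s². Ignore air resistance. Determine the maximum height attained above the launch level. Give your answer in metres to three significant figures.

Maximum height: H = v_y0² / (2g) = 12.10² / (2 × 1.62) = 45.19 m.

45.2 m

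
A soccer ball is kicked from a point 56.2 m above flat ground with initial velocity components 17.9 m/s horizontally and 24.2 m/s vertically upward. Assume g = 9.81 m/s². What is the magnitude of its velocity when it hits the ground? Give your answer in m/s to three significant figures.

The projectile lands when y = 56.2 + (24.20) t − ½·9.81·t² = 0. Positive root: t = (24.20 + √(24.20² + 2·9.81·56.2)) / 9.81 = (24.20 + 41.09) / 9.81 = 6.655 s.
Vertical velocity at impact: v_y = v_y0 − g t = 24.20 − 9.81 × 6.655 = −41.09 m/s.
Speed: |v| = √(vₓ² + v_y²) = √(17.90² + 41.09²) = 44.82 m/s.

44.8 m/s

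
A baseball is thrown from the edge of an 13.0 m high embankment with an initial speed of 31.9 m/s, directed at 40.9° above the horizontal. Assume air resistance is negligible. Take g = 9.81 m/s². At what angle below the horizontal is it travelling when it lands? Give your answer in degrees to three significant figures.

vₓ = 31.90 cos 40.9° = 24.11 m/s; v_y0 = 31.90 sin 40.9° = 20.89 m/s.
Vertical motion (up positive, ground at y = 0): 4.905 t² − (20.89) t − 13.0 = 0, so t = (20.89 + √(20.89² + 2·9.81·13.0)) / 9.81 = (20.89 + 26.29) / 9.81 = 4.809 s.
At impact: v_y = v_y0 − g t = −26.29 m/s; vₓ = 24.11 m/s.
Angle below horizontal: arctan(|v_y|/vₓ) = arctan(26.29/24.11) = 47.48°.

47.5°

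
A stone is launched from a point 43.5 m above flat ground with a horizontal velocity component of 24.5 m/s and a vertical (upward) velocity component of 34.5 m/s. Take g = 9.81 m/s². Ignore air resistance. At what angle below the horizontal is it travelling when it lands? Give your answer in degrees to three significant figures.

With up positive and y = 0 at the ground: y(t) = 43.5 + (34.50) t − 4.905 t². Setting y = 0 and taking the positive root: t = [34.50 + √(34.50² + 2·9.81·43.5)] / 9.81 = (34.50 + 45.21) / 9.81 = 8.125 s.
At impact: v_y = v_y0 − g t = −45.21 m/s; vₓ = 24.50 m/s.
Angle below horizontal: arctan(|v_y|/vₓ) = arctan(45.21/24.50) = 61.54°.

61.5°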